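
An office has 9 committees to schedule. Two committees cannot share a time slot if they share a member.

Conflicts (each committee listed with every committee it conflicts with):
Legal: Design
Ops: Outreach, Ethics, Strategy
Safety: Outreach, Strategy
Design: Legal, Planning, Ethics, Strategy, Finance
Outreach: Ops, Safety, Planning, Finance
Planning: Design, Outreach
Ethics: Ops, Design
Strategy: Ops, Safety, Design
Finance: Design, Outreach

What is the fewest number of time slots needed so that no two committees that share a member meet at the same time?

The cycle Ops-Ethics-Design-Planning-Outreach-Ops has odd length 5, so it cannot be 2-colored; at least 3 time slots are needed.
3 time slots suffice: time slot 1 → {Design, Outreach}; time slot 2 → {Legal, Planning, Ethics, Strategy, Finance}; time slot 3 → {Ops, Safety}. Every pair that conflicts lands in different time slots.

3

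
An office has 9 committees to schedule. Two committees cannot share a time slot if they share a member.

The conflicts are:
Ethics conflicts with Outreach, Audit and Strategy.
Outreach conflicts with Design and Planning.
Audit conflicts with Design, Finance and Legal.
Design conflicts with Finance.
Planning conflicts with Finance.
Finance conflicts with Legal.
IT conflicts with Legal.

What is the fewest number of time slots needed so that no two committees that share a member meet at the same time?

3

Audit, Design, Finance all conflict with each other, so at least 3 time slots are needed.
Using 3 time slots: Ethics=2, Outreach=1, Audit=1, Design=3, Planning=3, Strategy=1, Finance=2, IT=1, Legal=3. Each listed conflict is separated.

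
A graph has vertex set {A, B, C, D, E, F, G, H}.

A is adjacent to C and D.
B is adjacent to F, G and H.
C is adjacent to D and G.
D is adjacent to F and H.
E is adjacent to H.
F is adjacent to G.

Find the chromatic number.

B, F, G are pairwise adjacent, so at least 3 colors are needed.
3 colors suffice: color 1 → {B, D, E}; color 2 → {C, F, H}; color 3 → {A, G}. Every edge joins two different colors.

3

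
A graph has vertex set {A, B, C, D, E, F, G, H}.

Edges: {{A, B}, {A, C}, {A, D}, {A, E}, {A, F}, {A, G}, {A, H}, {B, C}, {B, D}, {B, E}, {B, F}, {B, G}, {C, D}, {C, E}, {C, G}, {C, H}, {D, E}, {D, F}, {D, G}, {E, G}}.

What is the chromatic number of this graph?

A, B, C, D, E, G are mutually adjacent (a clique of size 6), so at least 6 colors are needed.
6 colors suffice: color 1 → {A}; color 2 → {C, F}; color 3 → {D, H}; color 4 → {B}; color 5 → {E}; color 6 → {G}. No two adjacent vertices share a color.

6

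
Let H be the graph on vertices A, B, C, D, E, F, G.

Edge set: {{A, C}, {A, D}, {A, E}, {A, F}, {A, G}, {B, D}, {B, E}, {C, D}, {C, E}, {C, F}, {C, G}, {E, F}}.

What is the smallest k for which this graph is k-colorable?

4

A, C, E, F are pairwise adjacent (a clique of size 4), so at least 4 colors are needed.
4 colors suffice: color 1 → {B, C}; color 2 → {A}; color 3 → {D, E, G}; color 4 → {F}. Every edge joins two different colors.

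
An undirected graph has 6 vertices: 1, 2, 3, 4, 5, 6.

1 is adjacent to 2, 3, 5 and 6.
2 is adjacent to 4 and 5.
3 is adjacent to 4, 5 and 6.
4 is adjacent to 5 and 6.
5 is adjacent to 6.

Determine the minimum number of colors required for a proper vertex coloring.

4

1, 3, 5, 6 are mutually adjacent (a clique of size 4), so at least 4 colors are needed.
4 colors suffice: color red → {5}; color blue → {1, 4}; color green → {2, 6}; color yellow → {3}. Every edge joins two different colors.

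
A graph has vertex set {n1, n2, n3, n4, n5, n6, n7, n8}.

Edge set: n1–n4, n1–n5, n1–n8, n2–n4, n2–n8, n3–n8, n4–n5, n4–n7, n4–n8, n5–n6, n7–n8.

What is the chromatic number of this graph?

3

n2, n4, n8 are pairwise adjacent, so at least 3 colors are needed.
One proper 3-coloring: n1=G, n2=G, n3=B, n4=B, n5=R, n6=B, n7=G, n8=R. Each edge has distinct colors on its endpoints.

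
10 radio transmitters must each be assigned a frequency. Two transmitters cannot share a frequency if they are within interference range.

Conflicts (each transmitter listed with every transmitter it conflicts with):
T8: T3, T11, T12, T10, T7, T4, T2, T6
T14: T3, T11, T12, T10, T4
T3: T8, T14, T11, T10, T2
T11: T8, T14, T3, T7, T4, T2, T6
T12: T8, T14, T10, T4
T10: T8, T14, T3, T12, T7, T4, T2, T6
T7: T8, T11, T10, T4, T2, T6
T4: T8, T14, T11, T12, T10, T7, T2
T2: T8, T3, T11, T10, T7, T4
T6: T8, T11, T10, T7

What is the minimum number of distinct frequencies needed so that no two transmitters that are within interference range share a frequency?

T8, T10, T7, T4, T2 are mutually in conflict, so at least 5 frequencies are needed.
Using 5 frequencies: T8=1, T14=1, T3=3, T11=2, T12=4, T10=2, T7=5, T4=3, T2=4, T6=3. No two conflicting transmitters share a frequency.

5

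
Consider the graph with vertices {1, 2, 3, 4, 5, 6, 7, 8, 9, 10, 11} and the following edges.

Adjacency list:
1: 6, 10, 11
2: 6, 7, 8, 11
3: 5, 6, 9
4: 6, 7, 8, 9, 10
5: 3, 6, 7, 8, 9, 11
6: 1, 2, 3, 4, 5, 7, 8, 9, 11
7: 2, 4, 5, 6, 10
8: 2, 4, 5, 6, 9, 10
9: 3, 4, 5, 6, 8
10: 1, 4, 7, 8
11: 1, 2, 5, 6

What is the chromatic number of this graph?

4

4, 6, 8, 9 form a clique, so at least 4 colors are needed.
A valid assignment using 4 colors: 1=green, 2=green, 3=blue, 4=green, 5=green, 6=red, 7=blue, 8=blue, 9=yellow, 10=red, 11=blue. Each edge has distinct colors on its endpoints.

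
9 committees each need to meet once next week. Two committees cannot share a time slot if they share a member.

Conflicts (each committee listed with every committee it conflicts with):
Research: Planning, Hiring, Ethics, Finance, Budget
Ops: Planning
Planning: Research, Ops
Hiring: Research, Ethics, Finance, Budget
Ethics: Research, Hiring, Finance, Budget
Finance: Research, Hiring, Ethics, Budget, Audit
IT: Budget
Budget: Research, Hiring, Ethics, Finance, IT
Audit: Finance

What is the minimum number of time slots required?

Research, Hiring, Ethics, Finance, Budget are mutually in conflict, so at least 5 time slots are needed.
5 time slots suffice: time slot 1 → {Research, Ops, IT, Audit}; time slot 2 → {Planning, Finance}; time slot 3 → {Budget}; time slot 4 → {Hiring}; time slot 5 → {Ethics}. Every pair that conflicts lands in different time slots.

5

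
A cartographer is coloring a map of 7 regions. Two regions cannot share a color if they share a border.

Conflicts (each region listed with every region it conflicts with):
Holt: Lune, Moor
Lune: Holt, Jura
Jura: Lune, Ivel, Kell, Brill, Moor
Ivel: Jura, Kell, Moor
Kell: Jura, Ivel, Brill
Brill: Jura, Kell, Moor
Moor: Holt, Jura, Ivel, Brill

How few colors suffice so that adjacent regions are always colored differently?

3

Jura, Kell, Brill pairwise conflict, so at least 3 colors are needed.
3 colors suffice: color 1 → {Holt, Jura}; color 2 → {Lune, Kell, Moor}; color 3 → {Ivel, Brill}. Every pair that conflicts lands in different colors.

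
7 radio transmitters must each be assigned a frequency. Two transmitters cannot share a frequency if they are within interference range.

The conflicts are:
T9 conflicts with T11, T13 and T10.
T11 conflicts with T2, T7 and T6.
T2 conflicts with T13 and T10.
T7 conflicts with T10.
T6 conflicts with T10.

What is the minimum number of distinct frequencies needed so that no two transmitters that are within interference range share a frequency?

2

T2 and T13 conflict, so at least 2 frequencies are needed.
A valid assignment using 2 frequencies: T9=2, T11=1, T2=2, T7=2, T6=2, T13=1, T10=1. No two conflicting transmitters share a frequency.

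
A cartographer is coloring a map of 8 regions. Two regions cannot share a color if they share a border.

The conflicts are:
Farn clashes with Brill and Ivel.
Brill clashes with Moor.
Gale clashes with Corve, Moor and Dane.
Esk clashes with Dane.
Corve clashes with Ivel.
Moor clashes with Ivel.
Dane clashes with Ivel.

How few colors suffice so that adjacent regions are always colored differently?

2

Corve and Ivel conflict, so at least 2 colors are needed.
2 colors suffice: color 1 → {Brill, Gale, Esk, Ivel}; color 2 → {Farn, Corve, Moor, Dane}. No two conflicting regions share a color.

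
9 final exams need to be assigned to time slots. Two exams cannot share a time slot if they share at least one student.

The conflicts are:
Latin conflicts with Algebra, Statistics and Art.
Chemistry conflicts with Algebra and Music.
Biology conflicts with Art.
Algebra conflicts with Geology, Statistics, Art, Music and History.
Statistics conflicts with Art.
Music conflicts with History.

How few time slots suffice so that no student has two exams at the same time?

Latin, Algebra, Statistics, Art all conflict with each other, so at least 4 time slots are needed.
4 time slots suffice: time slot 1 → {Biology, Algebra}; time slot 2 → {Geology, Art, Music}; time slot 3 → {Chemistry, Statistics, History}; time slot 4 → {Latin}. No two conflicting exams share a time slot.

4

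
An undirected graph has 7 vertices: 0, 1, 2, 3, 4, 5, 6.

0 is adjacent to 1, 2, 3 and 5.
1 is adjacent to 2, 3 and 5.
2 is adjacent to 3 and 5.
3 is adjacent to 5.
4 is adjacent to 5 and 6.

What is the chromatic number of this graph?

5

0, 1, 2, 3, 5 are mutually adjacent (a clique of size 5), so at least 5 colors are needed.
5 colors suffice: color red → {5, 6}; color blue → {0, 4}; color green → {1}; color yellow → {3}; color purple → {2}. No two adjacent vertices share a color.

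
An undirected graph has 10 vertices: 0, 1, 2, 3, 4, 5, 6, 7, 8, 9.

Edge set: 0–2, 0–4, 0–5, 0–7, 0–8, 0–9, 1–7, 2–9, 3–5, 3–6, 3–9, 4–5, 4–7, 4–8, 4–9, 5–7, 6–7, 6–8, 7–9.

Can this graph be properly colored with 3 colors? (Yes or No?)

No

0, 4, 5, 7 are mutually adjacent (a clique of size 4), so at least 4 colors are needed.
So 3 colors are not enough.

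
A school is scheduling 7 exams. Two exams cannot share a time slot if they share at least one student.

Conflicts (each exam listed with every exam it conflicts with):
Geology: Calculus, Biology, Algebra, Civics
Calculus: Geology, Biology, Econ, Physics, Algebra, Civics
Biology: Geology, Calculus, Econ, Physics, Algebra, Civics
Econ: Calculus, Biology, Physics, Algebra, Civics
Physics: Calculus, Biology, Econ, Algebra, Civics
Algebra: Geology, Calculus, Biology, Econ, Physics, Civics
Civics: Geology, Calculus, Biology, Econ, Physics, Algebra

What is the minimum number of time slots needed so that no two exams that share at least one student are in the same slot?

6

Calculus, Biology, Econ, Physics, Algebra, Civics all conflict with each other, so at least 6 time slots are needed.
6 time slots suffice: time slot 1 → {Civics}; time slot 2 → {Calculus}; time slot 3 → {Biology}; time slot 4 → {Algebra}; time slot 5 → {Geology, Physics}; time slot 6 → {Econ}. No two conflicting exams share a time slot.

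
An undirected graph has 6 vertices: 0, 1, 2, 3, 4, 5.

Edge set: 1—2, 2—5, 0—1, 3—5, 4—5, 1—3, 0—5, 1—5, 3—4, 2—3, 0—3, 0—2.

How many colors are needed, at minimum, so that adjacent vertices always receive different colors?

0, 1, 2, 3, 5 are pairwise adjacent (a clique of size 5), so at least 5 colors are needed.
5 colors suffice: color red → {3}; color blue → {5}; color green → {1, 4}; color yellow → {0}; color purple → {2}. Every edge joins two different colors.

5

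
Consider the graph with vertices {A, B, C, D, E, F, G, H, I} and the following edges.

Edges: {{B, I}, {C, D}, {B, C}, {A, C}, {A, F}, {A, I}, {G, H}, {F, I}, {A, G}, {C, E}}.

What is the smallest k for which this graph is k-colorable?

A, F, I are mutually adjacent, so at least 3 colors are needed.
3 colors suffice: color red → {A, B, D, E, H}; color blue → {C, G, I}; color green → {F}. Each edge has distinct colors on its endpoints.

3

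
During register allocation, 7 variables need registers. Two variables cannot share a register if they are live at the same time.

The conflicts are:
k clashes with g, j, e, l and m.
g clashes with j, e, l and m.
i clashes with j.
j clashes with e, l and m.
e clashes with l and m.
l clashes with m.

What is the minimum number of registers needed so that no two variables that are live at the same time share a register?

k, g, j, e, l, m are mutually in conflict, so at least 6 registers are needed.
A valid assignment using 6 registers: k=4, g=6, i=2, j=1, e=2, l=3, m=5. Every pair that conflicts lands in different registers.

6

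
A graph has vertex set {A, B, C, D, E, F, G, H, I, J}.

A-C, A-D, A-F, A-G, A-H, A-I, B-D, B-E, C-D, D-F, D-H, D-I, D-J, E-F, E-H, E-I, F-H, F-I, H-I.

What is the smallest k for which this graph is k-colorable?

5

A, D, F, H, I are mutually adjacent (a clique of size 5), so at least 5 colors are needed.
A valid assignment using 5 colors: A=2, B=2, C=3, D=1, E=1, F=3, G=1, H=4, I=5, J=2. No two adjacent vertices share a color.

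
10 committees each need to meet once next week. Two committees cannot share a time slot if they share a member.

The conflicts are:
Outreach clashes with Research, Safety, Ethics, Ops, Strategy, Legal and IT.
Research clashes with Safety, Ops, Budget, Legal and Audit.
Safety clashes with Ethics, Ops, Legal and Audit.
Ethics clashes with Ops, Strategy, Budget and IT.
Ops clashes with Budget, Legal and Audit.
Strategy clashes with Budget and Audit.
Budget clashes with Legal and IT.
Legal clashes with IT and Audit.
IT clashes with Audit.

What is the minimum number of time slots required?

Research, Safety, Ops, Legal, Audit are mutually in conflict, so at least 5 time slots are needed.
5 time slots suffice: time slot 1 → {Ops, Strategy, IT}; time slot 2 → {Outreach, Budget, Audit}; time slot 3 → {Ethics, Legal}; time slot 4 → {Safety}; time slot 5 → {Research}. Every pair that conflicts lands in different time slots.

5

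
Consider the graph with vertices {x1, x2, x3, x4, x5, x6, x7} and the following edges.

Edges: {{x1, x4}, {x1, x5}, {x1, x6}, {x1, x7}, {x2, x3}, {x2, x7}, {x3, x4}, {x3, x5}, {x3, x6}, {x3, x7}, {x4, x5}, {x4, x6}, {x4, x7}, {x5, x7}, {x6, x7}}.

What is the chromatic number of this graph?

x1, x4, x6, x7 form a clique, so at least 4 colors are needed.
A valid assignment using 4 colors: x1=3, x2=2, x3=3, x4=2, x5=4, x6=4, x7=1. Each edge has distinct colors on its endpoints.

4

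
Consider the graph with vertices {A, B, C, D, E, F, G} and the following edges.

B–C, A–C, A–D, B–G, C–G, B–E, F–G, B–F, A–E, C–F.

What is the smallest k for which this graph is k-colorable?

4

B, C, F, G are mutually adjacent (a clique of size 4), so at least 4 colors are needed.
A valid assignment using 4 colors: A=1, B=1, C=2, D=2, E=2, F=4, G=3. Each edge has distinct colors on its endpoints.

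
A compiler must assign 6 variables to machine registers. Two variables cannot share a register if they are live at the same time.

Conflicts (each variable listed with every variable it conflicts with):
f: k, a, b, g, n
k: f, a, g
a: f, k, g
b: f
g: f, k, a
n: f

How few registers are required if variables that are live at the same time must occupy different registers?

4

f, k, a, g all conflict with each other, so at least 4 registers are needed.
A valid assignment using 4 registers: f=1, k=4, a=2, b=2, g=3, n=2. Every pair that conflicts lands in different registers.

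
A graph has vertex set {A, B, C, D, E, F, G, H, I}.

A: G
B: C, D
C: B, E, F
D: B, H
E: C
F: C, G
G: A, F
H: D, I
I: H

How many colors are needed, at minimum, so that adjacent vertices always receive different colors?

2

A and G are adjacent, so at least 2 colors are needed.
2 colors suffice: color red → {C, D, G, I}; color blue → {A, B, E, F, H}. Each edge has distinct colors on its endpoints.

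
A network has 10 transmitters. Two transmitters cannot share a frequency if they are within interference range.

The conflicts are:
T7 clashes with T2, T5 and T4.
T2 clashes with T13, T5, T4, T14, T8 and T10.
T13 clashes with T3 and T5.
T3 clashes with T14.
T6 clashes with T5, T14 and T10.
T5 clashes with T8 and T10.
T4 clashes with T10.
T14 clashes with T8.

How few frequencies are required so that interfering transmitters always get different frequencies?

T7, T2, T4 are mutually in conflict, so at least 3 frequencies are needed.
3 frequencies suffice: frequency 1 → {T2, T3, T6}; frequency 2 → {T5, T4, T14}; frequency 3 → {T7, T13, T8, T10}. Each listed conflict is separated.

3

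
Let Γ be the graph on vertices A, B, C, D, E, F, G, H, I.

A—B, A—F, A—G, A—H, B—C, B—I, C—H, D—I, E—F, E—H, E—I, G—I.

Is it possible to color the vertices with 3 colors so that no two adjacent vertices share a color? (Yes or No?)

The chromatic number is 3. The cycle H-A-G-I-E-H has odd length 5, so it cannot be 2-colored; at least 3 colors are needed.
3 colors suffice: A=1, B=2, C=1, D=2, E=3, F=2, G=2, H=2, I=1.
That is already a proper 3-coloring.

Yes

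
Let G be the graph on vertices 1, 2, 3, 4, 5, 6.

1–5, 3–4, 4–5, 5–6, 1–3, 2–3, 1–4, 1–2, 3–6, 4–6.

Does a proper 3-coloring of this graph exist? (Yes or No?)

Yes

The chromatic number is 3. 1, 4, 5 are mutually adjacent, so at least 3 colors are needed.
A valid assignment using 3 colors: 1=blue, 2=red, 3=green, 4=red, 5=green, 6=blue.
That is already a proper 3-coloring.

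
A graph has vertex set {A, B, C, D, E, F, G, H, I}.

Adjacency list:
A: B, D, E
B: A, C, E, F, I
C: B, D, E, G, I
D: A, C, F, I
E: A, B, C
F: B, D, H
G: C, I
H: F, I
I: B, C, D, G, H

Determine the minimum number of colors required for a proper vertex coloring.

3

A, B, E are mutually adjacent, so at least 3 colors are needed.
A valid assignment using 3 colors: A=2, B=1, C=2, D=1, E=3, F=2, G=1, H=1, I=3. Each edge has distinct colors on its endpoints.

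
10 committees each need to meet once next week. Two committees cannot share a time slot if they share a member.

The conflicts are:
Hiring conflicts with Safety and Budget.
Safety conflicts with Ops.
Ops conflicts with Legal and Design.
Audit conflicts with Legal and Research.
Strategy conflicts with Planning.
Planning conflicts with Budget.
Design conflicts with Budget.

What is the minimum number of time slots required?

The cycle Ops-Safety-Hiring-Budget-Design-Ops has odd length 5, so it cannot be 2-colored; at least 3 time slots are needed.
3 time slots suffice: Hiring=2, Safety=3, Ops=1, Audit=1, Legal=2, Strategy=1, Planning=2, Design=2, Research=2, Budget=1. Each listed conflict is separated.

3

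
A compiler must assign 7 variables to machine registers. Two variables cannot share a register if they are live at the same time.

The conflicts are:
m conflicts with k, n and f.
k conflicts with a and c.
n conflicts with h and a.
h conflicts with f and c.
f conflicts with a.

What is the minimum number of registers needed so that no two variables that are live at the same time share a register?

The cycle a-f-h-c-k-a has odd length 5, so it cannot be 2-colored; at least 3 registers are needed.
3 registers suffice: m=3, k=1, n=2, h=1, f=2, a=3, c=2. Every pair that conflicts lands in different registers.

3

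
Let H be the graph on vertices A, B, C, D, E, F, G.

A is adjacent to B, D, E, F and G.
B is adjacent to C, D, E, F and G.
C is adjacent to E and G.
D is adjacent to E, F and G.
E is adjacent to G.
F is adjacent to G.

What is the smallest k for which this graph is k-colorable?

A, B, D, E, G are pairwise adjacent (a clique of size 5), so at least 5 colors are needed.
One proper 5-coloring: A=5, B=2, C=4, D=4, E=3, F=3, G=1. Each edge has distinct colors on its endpoints.

5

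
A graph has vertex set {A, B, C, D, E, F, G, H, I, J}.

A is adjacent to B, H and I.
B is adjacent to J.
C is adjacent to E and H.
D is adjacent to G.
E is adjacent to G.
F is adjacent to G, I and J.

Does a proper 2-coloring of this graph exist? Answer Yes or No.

No

The cycle J-B-A-I-F-J has odd length 5, so it cannot be 2-colored; at least 3 colors are needed.
So 2 colors are not enough.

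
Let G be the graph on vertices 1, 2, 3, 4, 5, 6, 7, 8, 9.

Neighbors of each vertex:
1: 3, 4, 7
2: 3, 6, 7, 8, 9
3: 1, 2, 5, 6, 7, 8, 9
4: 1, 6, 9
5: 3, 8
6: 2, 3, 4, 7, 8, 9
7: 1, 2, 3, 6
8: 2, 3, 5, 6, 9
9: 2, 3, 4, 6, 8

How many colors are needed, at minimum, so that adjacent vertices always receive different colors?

5

2, 3, 6, 8, 9 form a clique, so at least 5 colors are needed.
A valid assignment using 5 colors: 1=b, 2=c, 3=a, 4=a, 5=b, 6=b, 7=d, 8=e, 9=d. No two adjacent vertices share a color.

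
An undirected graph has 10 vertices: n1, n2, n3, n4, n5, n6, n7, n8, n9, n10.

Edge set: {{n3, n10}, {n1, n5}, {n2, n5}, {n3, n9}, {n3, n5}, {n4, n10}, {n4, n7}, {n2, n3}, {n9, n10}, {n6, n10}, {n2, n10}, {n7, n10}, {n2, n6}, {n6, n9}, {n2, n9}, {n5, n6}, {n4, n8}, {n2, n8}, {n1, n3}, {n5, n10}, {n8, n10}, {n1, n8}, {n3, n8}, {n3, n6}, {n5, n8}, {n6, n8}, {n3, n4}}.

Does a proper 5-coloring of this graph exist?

No

n2, n3, n5, n6, n8, n10 are mutually adjacent (a clique of size 6), so at least 6 colors are needed.
So 5 colors are not enough.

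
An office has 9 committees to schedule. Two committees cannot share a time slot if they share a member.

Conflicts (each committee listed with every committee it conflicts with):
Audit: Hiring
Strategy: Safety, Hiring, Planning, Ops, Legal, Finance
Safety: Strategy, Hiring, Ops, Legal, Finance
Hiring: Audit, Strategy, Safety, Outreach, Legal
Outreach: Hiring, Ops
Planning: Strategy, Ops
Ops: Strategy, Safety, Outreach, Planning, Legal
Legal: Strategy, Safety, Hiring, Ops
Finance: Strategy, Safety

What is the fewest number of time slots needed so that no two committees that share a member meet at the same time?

4

Strategy, Safety, Hiring, Legal are mutually in conflict, so at least 4 time slots are needed.
Using 4 time slots: Audit=1, Strategy=1, Safety=3, Hiring=2, Outreach=1, Planning=3, Ops=2, Legal=4, Finance=2. No two conflicting committees share a time slot.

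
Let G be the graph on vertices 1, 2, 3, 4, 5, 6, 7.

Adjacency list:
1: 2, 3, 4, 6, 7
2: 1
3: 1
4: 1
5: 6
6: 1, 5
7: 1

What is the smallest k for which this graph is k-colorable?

2

5 and 6 are adjacent, so at least 2 colors are needed.
One proper 2-coloring: 1=a, 2=b, 3=b, 4=b, 5=a, 6=b, 7=b. Every edge joins two different colors.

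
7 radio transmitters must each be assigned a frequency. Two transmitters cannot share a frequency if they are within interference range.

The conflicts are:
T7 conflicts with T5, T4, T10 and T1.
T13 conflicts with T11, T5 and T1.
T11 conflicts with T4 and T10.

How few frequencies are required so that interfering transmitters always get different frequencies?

3

The cycle T5-T7-T4-T11-T13-T5 has odd length 5, so it cannot be 2-colored; at least 3 frequencies are needed.
Using 3 frequencies: T7=1, T13=1, T11=2, T5=2, T4=3, T10=3, T1=2. Every pair that conflicts lands in different frequencies.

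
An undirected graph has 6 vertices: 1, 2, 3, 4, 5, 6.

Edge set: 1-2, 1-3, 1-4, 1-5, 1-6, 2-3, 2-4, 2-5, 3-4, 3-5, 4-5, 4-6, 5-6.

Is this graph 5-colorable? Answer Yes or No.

The chromatic number is 5. 1, 2, 3, 4, 5 are pairwise adjacent (a clique of size 5), so at least 5 colors are needed.
5 colors suffice: color red → {4}; color blue → {5}; color green → {1}; color yellow → {3, 6}; color purple → {2}.
That is already a proper 5-coloring.

Yes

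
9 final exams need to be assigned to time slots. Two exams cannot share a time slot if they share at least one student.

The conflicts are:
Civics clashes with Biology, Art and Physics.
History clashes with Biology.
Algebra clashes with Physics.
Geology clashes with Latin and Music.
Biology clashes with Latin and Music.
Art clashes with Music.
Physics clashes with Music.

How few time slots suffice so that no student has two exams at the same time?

Civics and Biology conflict, so at least 2 time slots are needed.
2 time slots suffice: time slot 1 → {Geology, Biology, Art, Physics}; time slot 2 → {Civics, History, Algebra, Latin, Music}. Every pair that conflicts lands in different time slots.

2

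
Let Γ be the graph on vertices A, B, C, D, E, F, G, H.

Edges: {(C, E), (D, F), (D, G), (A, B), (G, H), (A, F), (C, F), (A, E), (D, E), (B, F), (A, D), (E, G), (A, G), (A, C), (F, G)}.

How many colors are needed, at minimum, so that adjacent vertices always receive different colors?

A, D, F, G are pairwise adjacent (a clique of size 4), so at least 4 colors are needed.
4 colors suffice: color 1 → {A, H}; color 2 → {E, F}; color 3 → {B, C, G}; color 4 → {D}. No two adjacent vertices share a color.

4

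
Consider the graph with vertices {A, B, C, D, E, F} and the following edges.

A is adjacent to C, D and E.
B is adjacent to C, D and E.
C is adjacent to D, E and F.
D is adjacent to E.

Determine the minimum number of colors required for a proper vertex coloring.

4

B, C, D, E are pairwise adjacent (a clique of size 4), so at least 4 colors are needed.
One proper 4-coloring: A=4, B=4, C=1, D=2, E=3, F=2. No two adjacent vertices share a color.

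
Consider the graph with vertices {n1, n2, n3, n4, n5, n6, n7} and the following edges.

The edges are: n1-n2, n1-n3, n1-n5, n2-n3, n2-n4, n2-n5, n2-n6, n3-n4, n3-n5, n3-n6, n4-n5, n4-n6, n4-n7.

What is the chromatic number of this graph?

n2, n3, n4, n6 are mutually adjacent (a clique of size 4), so at least 4 colors are needed.
A valid assignment using 4 colors: n1=3, n2=2, n3=1, n4=3, n5=4, n6=4, n7=1. Each edge has distinct colors on its endpoints.

4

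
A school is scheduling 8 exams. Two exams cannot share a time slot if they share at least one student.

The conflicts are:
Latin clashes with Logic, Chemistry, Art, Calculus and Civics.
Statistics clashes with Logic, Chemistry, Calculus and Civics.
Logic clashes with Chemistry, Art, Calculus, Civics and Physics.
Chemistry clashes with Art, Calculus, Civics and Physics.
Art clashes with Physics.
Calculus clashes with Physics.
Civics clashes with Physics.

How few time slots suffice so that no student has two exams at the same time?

4

Latin, Logic, Chemistry, Art all conflict with each other, so at least 4 time slots are needed.
A valid assignment using 4 time slots: Latin=3, Statistics=3, Logic=1, Chemistry=2, Art=4, Calculus=4, Civics=4, Physics=3. Each listed conflict is separated.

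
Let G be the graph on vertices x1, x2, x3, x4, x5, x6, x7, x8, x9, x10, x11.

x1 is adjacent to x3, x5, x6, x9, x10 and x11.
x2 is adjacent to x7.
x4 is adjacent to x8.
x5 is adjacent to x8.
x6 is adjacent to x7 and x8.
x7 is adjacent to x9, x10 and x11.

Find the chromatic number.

x6 and x7 are adjacent, so at least 2 colors are needed.
2 colors suffice: color 1 → {x1, x7, x8}; color 2 → {x2, x3, x4, x5, x6, x9, x10, x11}. No two adjacent vertices share a color.

2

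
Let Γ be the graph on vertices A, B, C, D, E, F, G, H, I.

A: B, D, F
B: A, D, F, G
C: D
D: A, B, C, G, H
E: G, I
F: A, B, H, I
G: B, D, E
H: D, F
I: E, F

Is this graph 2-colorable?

No

B, D, G form a triangle, so at least 3 colors are needed.
So 2 colors are not enough.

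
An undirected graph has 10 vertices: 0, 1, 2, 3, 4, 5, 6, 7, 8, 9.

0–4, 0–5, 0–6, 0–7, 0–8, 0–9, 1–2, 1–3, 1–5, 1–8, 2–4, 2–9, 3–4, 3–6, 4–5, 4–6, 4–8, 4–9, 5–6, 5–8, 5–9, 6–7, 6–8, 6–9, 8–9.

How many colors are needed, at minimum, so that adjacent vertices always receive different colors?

6

0, 4, 5, 6, 8, 9 are mutually adjacent (a clique of size 6), so at least 6 colors are needed.
6 colors suffice: color a → {1, 6}; color b → {4, 7}; color c → {3, 9}; color d → {0, 2}; color e → {5}; color f → {8}. No two adjacent vertices share a color.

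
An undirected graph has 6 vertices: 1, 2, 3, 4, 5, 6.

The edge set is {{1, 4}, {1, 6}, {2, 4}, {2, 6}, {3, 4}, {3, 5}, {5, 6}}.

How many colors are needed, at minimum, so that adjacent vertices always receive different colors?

The cycle 6-1-4-3-5-6 has odd length 5, so it cannot be 2-colored; at least 3 colors are needed.
3 colors suffice: color a → {4, 6}; color b → {1, 2, 3}; color c → {5}. Every edge joins two different colors.

3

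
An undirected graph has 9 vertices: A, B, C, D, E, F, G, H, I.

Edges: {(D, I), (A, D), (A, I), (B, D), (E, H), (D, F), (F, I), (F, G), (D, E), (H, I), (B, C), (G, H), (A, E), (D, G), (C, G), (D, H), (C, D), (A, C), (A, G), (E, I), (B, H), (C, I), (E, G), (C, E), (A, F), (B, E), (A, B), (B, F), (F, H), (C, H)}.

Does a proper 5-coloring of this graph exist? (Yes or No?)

Yes

The chromatic number is 5. A, C, D, E, I are mutually adjacent (a clique of size 5), so at least 5 colors are needed.
A valid assignment using 5 colors: A=3, B=5, C=4, D=1, E=2, F=2, G=5, H=3, I=5.
That is already a proper 5-coloring.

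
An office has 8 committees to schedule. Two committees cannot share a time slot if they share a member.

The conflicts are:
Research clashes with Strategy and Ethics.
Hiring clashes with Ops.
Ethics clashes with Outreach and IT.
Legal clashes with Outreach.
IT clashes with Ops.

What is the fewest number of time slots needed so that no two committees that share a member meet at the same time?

2

IT and Ops conflict, so at least 2 time slots are needed.
2 time slots suffice: Research=2, Hiring=2, Strategy=1, Ethics=1, Legal=1, Outreach=2, IT=2, Ops=1. Each listed conflict is separated.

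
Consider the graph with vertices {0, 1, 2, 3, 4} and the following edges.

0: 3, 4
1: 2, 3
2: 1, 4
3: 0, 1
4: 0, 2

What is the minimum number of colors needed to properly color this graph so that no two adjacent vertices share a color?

The cycle 0-3-1-2-4-0 has odd length 5, so it cannot be 2-colored; at least 3 colors are needed.
3 colors suffice: color red → {1, 4}; color blue → {2, 3}; color green → {0}. No two adjacent vertices share a color.

3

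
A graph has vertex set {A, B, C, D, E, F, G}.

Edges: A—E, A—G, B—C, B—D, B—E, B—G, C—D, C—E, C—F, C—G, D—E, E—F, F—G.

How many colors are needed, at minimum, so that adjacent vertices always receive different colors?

4

B, C, D, E are mutually adjacent (a clique of size 4), so at least 4 colors are needed.
4 colors suffice: A=blue, B=green, C=blue, D=yellow, E=red, F=green, G=red. Each edge has distinct colors on its endpoints.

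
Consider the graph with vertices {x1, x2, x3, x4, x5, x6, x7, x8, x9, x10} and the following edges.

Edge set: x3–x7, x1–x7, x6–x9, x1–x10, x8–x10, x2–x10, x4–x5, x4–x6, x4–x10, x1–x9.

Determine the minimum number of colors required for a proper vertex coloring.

3

The cycle x6-x4-x10-x1-x9-x6 has odd length 5, so it cannot be 2-colored; at least 3 colors are needed.
3 colors suffice: x1=2, x2=2, x3=2, x4=2, x5=1, x6=3, x7=1, x8=2, x9=1, x10=1. No two adjacent vertices share a color.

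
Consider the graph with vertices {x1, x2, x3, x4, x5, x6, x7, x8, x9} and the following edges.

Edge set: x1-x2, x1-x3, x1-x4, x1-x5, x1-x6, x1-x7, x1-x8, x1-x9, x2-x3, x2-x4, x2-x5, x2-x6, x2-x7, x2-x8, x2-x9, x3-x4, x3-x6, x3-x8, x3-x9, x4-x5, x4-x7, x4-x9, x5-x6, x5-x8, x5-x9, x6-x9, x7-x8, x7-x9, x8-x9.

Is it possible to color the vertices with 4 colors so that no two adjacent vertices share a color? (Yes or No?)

x1, x2, x3, x6, x9 are mutually adjacent (a clique of size 5), so at least 5 colors are needed.
So 4 colors are not enough.

No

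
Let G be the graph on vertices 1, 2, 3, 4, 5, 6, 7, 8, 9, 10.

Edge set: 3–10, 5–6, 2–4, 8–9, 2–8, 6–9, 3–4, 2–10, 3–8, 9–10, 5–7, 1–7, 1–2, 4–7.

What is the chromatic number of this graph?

The cycle 7-4-2-10-9-6-5-7 has odd length 7, so it cannot be 2-colored; at least 3 colors are needed.
3 colors suffice: color a → {2, 3, 7, 9}; color b → {1, 4, 5, 8, 10}; color c → {6}. Each edge has distinct colors on its endpoints.

3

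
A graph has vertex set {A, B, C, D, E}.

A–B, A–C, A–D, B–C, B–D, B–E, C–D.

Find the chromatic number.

A, B, C, D form a clique, so at least 4 colors are needed.
4 colors suffice: A=3, B=1, C=2, D=4, E=2. Each edge has distinct colors on its endpoints.

4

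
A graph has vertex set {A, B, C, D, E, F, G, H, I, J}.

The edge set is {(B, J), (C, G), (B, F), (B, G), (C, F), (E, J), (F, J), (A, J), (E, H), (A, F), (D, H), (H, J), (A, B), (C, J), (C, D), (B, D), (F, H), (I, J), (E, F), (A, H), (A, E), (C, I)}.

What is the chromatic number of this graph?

5

A, E, F, H, J form a clique, so at least 5 colors are needed.
5 colors suffice: color 1 → {D, G, J}; color 2 → {F, I}; color 3 → {A, C}; color 4 → {B, H}; color 5 → {E}. Each edge has distinct colors on its endpoints.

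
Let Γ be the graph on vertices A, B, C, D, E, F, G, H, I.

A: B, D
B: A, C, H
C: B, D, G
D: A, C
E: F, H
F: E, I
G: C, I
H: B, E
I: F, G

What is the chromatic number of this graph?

3

The cycle H-E-F-I-G-C-B-H has odd length 7, so it cannot be 2-colored; at least 3 colors are needed.
A valid assignment using 3 colors: A=2, B=1, C=2, D=1, E=1, F=2, G=3, H=2, I=1. No two adjacent vertices share a color.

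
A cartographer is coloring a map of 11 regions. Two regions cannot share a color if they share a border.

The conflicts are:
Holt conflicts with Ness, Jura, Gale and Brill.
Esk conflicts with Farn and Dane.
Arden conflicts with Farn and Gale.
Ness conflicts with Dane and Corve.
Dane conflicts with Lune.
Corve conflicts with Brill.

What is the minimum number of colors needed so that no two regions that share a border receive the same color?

3

The cycle Dane-Esk-Farn-Arden-Gale-Holt-Ness-Dane has odd length 7, so it cannot be 2-colored; at least 3 colors are needed.
3 colors suffice: color 1 → {Holt, Arden, Dane, Corve}; color 2 → {Farn, Ness, Jura, Lune, Gale, Brill}; color 3 → {Esk}. No two conflicting regions share a color.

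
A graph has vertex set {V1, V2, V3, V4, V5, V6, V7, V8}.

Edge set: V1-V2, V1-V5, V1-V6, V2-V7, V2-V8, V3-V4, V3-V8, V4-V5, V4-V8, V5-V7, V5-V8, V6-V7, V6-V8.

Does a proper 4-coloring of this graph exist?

The chromatic number is 3. V4, V5, V8 form a triangle, so at least 3 colors are needed.
A valid assignment using 3 colors: V1=1, V2=2, V3=2, V4=3, V5=2, V6=2, V7=1, V8=1.
Since 4 ≥ 3, a proper 4-coloring certainly exists.

Yes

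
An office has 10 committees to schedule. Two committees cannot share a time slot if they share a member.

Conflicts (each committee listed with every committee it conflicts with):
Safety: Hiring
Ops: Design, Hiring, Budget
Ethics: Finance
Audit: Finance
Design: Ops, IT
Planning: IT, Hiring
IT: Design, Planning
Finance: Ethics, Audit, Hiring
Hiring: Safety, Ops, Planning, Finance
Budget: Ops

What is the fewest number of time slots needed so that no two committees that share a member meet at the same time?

The cycle Planning-Hiring-Ops-Design-IT-Planning has odd length 5, so it cannot be 2-colored; at least 3 time slots are needed.
3 time slots suffice: time slot 1 → {Ethics, Audit, Design, Hiring, Budget}; time slot 2 → {Safety, Ops, Planning, Finance}; time slot 3 → {IT}. No two conflicting committees share a time slot.

3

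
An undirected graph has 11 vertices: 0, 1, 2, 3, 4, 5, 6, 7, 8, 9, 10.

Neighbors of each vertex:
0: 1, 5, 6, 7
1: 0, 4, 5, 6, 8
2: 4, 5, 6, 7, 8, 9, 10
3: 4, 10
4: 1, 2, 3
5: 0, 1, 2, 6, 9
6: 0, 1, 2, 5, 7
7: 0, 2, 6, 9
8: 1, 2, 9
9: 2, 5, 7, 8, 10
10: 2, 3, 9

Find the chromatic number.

4

0, 1, 5, 6 are pairwise adjacent (a clique of size 4), so at least 4 colors are needed.
A valid assignment using 4 colors: 0=d, 1=a, 2=a, 3=a, 4=b, 5=c, 6=b, 7=c, 8=c, 9=b, 10=c. Every edge joins two different colors.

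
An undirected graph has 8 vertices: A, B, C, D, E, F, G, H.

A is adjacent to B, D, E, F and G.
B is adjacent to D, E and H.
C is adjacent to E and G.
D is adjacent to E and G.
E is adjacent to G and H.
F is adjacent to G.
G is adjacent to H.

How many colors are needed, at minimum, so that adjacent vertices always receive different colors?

A, B, D, E are pairwise adjacent (a clique of size 4), so at least 4 colors are needed.
A valid assignment using 4 colors: A=3, B=2, C=3, D=4, E=1, F=1, G=2, H=3. No two adjacent vertices share a color.

4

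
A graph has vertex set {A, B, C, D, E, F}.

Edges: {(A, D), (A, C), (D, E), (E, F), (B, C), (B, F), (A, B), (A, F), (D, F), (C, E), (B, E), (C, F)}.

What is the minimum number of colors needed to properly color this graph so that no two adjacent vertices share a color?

4

A, B, C, F are pairwise adjacent (a clique of size 4), so at least 4 colors are needed.
A valid assignment using 4 colors: A=yellow, B=green, C=blue, D=blue, E=yellow, F=red. Every edge joins two different colors.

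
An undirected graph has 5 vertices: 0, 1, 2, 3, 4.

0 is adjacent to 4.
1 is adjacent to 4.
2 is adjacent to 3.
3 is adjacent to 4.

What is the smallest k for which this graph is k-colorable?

3 and 4 are adjacent, so at least 2 colors are needed.
2 colors suffice: color a → {2, 4}; color b → {0, 1, 3}. Each edge has distinct colors on its endpoints.

2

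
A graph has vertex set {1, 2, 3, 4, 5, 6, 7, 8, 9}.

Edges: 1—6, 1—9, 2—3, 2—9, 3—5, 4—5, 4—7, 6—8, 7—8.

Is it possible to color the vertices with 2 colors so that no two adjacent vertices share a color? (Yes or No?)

No

The cycle 7-4-5-3-2-9-1-6-8-7 has odd length 9, so it cannot be 2-colored; at least 3 colors are needed.
So 2 colors are not enough.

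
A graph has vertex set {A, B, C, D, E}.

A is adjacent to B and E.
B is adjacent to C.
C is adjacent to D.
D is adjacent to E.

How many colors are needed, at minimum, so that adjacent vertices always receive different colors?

The cycle D-E-A-B-C-D has odd length 5, so it cannot be 2-colored; at least 3 colors are needed.
3 colors suffice: color 1 → {A, D}; color 2 → {B, E}; color 3 → {C}. Every edge joins two different colors.

3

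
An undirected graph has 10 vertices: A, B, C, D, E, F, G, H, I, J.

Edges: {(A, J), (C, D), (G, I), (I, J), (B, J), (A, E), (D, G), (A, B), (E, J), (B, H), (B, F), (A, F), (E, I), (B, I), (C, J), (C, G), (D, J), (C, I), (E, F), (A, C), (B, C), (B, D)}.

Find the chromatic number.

A, B, C, J are mutually adjacent (a clique of size 4), so at least 4 colors are needed.
One proper 4-coloring: A=4, B=1, C=2, D=4, E=1, F=2, G=1, H=2, I=4, J=3. Every edge joins two different colors.

4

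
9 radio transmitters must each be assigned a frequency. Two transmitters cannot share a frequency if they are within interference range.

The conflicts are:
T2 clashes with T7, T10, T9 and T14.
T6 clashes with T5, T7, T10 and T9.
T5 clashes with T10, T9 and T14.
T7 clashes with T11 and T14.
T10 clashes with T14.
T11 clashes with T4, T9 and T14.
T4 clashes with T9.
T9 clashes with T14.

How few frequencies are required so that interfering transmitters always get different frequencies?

T2, T10, T14 all conflict with each other, so at least 3 frequencies are needed.
3 frequencies suffice: frequency 1 → {T6, T4, T14}; frequency 2 → {T7, T10, T9}; frequency 3 → {T2, T5, T11}. Each listed conflict is separated.

3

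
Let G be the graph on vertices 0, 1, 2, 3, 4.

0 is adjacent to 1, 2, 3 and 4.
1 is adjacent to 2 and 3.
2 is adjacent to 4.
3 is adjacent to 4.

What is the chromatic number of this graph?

3

0, 1, 3 are pairwise adjacent, so at least 3 colors are needed.
A valid assignment using 3 colors: 0=a, 1=b, 2=c, 3=c, 4=b. Every edge joins two different colors.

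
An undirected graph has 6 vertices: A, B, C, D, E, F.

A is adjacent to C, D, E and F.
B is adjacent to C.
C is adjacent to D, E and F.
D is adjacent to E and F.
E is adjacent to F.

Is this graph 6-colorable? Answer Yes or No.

The chromatic number is 5. A, C, D, E, F are mutually adjacent (a clique of size 5), so at least 5 colors are needed.
A valid assignment using 5 colors: A=3, B=2, C=1, D=4, E=5, F=2.
Since 6 ≥ 5, a proper 6-coloring certainly exists.

Yes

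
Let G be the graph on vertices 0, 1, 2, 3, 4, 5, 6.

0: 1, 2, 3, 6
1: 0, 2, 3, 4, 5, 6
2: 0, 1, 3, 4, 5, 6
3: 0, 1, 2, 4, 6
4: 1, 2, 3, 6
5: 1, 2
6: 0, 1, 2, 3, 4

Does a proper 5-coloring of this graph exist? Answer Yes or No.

Yes

The chromatic number is 5. 0, 1, 2, 3, 6 are pairwise adjacent (a clique of size 5), so at least 5 colors are needed.
5 colors suffice: color red → {2}; color blue → {1}; color green → {5, 6}; color yellow → {3}; color purple → {0, 4}.
That is already a proper 5-coloring.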